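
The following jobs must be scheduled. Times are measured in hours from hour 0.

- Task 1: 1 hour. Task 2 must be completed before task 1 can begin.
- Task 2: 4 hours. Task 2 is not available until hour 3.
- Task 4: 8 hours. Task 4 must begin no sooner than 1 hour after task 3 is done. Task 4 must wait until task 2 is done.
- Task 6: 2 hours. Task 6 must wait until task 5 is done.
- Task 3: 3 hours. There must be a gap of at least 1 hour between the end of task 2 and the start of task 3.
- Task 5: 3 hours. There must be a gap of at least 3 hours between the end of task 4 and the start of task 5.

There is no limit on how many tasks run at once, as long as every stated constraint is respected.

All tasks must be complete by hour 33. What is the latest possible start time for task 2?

Nothing follows task 1; the deadline of hour 33 is its only limit. It must start by 33 − 1 = hour 32.
Task 6 must finish by hour 33; it takes 2 hours, so it must start by 33 − 2 = hour 31.
Task 5 has to be done before task 6 (must start by hour 31). That means finishing by hour 31, i.e. starting by 31 − 3 = hour 28.
Task 4 must finish before task 5 (must start by hour 28, minus 3-hour gap → hour 25). With an 8-hour duration, task 4 must start by 25 − 8 = hour 17.
Task 3 has to be done before task 4 (must start by hour 17, minus 1-hour gap → hour 16). That means finishing by hour 16, i.e. starting by 16 − 3 = hour 13.
For task 2: task 1 (must start by hour 32); task 3 (must start by hour 13, minus 1-hour gap → hour 12); task 4 (must start by hour 17). The most restrictive is hour 12; with a 4-hour duration, task 2 must start by hour 8.

8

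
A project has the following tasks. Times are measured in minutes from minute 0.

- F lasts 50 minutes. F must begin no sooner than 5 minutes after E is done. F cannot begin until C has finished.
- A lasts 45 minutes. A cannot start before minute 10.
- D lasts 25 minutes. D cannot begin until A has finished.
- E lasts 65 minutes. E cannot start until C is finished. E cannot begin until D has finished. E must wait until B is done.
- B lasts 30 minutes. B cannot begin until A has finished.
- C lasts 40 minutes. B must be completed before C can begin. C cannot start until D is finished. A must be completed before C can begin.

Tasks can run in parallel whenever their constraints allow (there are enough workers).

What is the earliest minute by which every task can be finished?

245

A cannot begin until its own release at minute 10. It runs from minute 10 to 10 + 45 = minute 55.
D waits on A (finishes minute 55), so it starts at minute 55 and finishes at 55 + 25 = minute 80.
B waits on A (finishes minute 55), so it starts at minute 55 and finishes at 55 + 30 = minute 85.
C cannot start until B (finishes minute 85); D (finishes minute 80); A (finishes minute 55). The controlling bound is minute 85, so C finishes at 85 + 40 = minute 125.
E has to wait for C (finishes minute 125); D (finishes minute 80); B (finishes minute 85). The latest of these is minute 125, so E runs minute 125 to 125 + 65 = minute 190.
F cannot start until E (finishes minute 190, plus 5-minute gap → minute 195); C (finishes minute 125). The controlling bound is minute 195, so F finishes at 195 + 50 = minute 245.
All tasks are finished once the last one completes. Finish times: A at 55, B at 85, C at 125, D at 80, E at 190, F at 245. The latest is minute 245.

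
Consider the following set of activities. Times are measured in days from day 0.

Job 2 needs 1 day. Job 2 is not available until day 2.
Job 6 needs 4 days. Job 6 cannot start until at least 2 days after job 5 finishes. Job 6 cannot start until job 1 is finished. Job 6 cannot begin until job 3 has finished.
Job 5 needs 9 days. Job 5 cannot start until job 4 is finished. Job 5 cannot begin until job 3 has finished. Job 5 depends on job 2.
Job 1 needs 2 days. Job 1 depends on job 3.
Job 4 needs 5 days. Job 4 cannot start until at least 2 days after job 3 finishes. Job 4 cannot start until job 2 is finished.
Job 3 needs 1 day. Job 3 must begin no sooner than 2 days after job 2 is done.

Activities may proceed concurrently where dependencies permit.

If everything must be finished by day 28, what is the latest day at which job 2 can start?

Job 6 must finish by day 28; it takes 4 days, so it must start by 28 − 4 = day 24.
Job 1 must finish before job 6 (must start by day 24). With a 2-day duration, job 1 must start by 24 − 2 = day 22.
Job 5 feeds into job 6 (must start by day 24, minus 2-day gap → day 22); so job 5 must finish by day 22 and therefore start by day 13.
Job 4 must finish before job 5 (must start by day 13). With a 5-day duration, job 4 must start by 13 − 5 = day 8.
Job 3 feeds job 1 (must start by day 22); job 4 (must start by day 8, minus 2-day gap → day 6); job 5 (must start by day 13); job 6 (must start by day 24). Taking the minimum, job 3 must finish by day 6 and start by 6 − 1 = day 5.
Job 2 must finish in time for job 3 (must start by day 5, minus 2-day gap → day 3); job 4 (must start by day 8); job 5 (must start by day 13). The tightest is day 3, so job 2 must start by 3 − 1 = day 2.

2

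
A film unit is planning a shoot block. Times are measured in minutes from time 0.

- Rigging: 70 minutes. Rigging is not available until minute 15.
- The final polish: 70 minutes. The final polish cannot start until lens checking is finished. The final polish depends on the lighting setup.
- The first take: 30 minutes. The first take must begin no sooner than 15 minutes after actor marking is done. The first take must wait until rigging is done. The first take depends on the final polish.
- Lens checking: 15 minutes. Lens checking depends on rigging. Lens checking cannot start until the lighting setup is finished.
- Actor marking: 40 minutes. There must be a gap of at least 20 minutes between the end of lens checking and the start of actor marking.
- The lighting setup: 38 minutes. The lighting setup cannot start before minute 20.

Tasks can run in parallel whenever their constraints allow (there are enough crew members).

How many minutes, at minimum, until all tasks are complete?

205

The lighting setup cannot begin until its own release at minute 20. It runs from minute 20 to 20 + 38 = minute 58.
Rigging cannot begin until its own release at minute 15. It runs from minute 15 to 15 + 70 = minute 85.
Lens checking has to wait for rigging (finishes minute 85); the lighting setup (finishes minute 58). The latest of these is minute 85, so lens checking runs minute 85 to 85 + 15 = minute 100.
The final polish cannot start until lens checking (finishes minute 100); the lighting setup (finishes minute 58). The controlling bound is minute 100, so the final polish finishes at 100 + 70 = minute 170.
After lens checking (finishes minute 100, plus 20-minute gap → minute 120), actor marking can start at minute 120 and finishes at minute 160.
The first take has to wait for actor marking (finishes minute 160, plus 15-minute gap → minute 175); rigging (finishes minute 85); the final polish (finishes minute 170). The latest of these is minute 175, so the first take runs minute 175 to 175 + 30 = minute 205.
All tasks are finished once the last one completes. Finish times: Rigging at 85, The lighting setup at 58, Lens checking at 100, Actor marking at 160, The final polish at 170, The first take at 205. The latest is minute 205.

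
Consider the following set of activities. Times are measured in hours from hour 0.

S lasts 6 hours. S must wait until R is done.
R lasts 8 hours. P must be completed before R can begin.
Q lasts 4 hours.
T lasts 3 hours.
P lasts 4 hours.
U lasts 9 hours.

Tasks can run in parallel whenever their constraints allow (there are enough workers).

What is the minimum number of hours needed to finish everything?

U can start immediately at hour 0; it finishes at hour 9.
T has no prerequisites, so it starts at hour 0 and finishes at hour 3.
Q can start immediately at hour 0; it finishes at hour 4.
P has no prerequisites, so it starts at hour 0 and finishes at hour 4.
R cannot begin until P (finishes hour 4). It runs from hour 4 to 4 + 8 = hour 12.
S waits on R (finishes hour 12), so it starts at hour 12 and finishes at 12 + 6 = hour 18.
All tasks are finished once the last one completes. Finish times: P at 4, Q at 4, R at 12, S at 18, T at 3, U at 9. The latest is hour 18.

18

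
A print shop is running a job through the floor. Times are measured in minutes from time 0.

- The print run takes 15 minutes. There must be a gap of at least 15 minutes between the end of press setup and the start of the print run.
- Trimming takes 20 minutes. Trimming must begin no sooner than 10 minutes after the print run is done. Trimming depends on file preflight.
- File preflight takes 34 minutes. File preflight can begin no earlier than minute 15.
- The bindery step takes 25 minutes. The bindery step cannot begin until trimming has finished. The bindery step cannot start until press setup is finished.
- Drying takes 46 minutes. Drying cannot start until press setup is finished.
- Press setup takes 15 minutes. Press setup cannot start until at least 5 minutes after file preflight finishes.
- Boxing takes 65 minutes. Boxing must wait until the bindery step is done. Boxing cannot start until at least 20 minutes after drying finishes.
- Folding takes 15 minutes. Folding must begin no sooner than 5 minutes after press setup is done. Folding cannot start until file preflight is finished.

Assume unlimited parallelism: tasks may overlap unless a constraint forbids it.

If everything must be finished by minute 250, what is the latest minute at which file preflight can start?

46

Boxing must finish by minute 250; it takes 65 minutes, so it must start by 250 − 65 = minute 185.
The bindery step must finish before boxing (must start by minute 185). With a 25-minute duration, the bindery step must start by 185 − 25 = minute 160.
Trimming feeds into the bindery step (must start by minute 160); so trimming must finish by minute 160 and therefore start by minute 140.
The print run must finish before trimming (must start by minute 140, minus 10-minute gap → minute 130). With a 15-minute duration, the print run must start by 130 − 15 = minute 115.
Drying must finish before boxing (must start by minute 185, minus 20-minute gap → minute 165). With a 46-minute duration, drying must start by 165 − 46 = minute 119.
Folding has no dependents, so it just needs to finish by minute 250. Starting by 250 − 15 = minute 235 achieves that.
For press setup: the print run (must start by minute 115, minus 15-minute gap → minute 100); drying (must start by minute 119); folding (must start by minute 235, minus 5-minute gap → minute 230); the bindery step (must start by minute 160). The most restrictive is minute 100; with a 15-minute duration, press setup must start by minute 85.
For file preflight: press setup (must start by minute 85, minus 5-minute gap → minute 80); trimming (must start by minute 140); folding (must start by minute 235). The most restrictive is minute 80; with a 34-minute duration, file preflight must start by minute 46.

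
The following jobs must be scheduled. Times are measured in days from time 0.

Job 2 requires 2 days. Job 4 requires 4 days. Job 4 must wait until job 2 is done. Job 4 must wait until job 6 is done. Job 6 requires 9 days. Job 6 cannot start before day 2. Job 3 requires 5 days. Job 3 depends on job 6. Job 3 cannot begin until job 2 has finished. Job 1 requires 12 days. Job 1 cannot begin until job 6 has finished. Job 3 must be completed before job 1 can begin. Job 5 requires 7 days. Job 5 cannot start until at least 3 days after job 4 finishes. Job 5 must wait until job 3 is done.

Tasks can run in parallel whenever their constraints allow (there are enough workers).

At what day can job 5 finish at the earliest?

After its own release at day 2, job 6 can start at day 2 and finishes at day 11.
Job 2 has no prerequisites, so it starts at day 0 and finishes at day 2.
Job 4 cannot start until job 2 (finishes day 2); job 6 (finishes day 11). The controlling bound is day 11, so job 4 finishes at 11 + 4 = day 15.
Job 3 cannot start until job 6 (finishes day 11); job 2 (finishes day 2). The controlling bound is day 11, so job 3 finishes at 11 + 5 = day 16.
For job 5: job 4 (finishes day 15, plus 3-day gap → day 18); job 3 (finishes day 16). Taking the maximum gives a start of day 18, and it finishes at 18 + 7 = day 25.

25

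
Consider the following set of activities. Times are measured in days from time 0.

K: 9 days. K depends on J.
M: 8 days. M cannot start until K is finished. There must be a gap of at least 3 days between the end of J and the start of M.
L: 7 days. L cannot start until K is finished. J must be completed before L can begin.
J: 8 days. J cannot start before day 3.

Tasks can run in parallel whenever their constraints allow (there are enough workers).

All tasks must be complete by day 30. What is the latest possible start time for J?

5

L must finish by day 30; it takes 7 days, so it must start by 30 − 7 = day 23.
M must finish by day 30; it takes 8 days, so it must start by 30 − 8 = day 22.
K has several dependents: L (must start by day 23); M (must start by day 22). The earliest of those limits is day 22, so K must start by 22 − 9 = day 13.
J feeds K (must start by day 13); L (must start by day 23); M (must start by day 22, minus 3-day gap → day 19). Taking the minimum, J must finish by day 13 and start by 13 − 8 = day 5.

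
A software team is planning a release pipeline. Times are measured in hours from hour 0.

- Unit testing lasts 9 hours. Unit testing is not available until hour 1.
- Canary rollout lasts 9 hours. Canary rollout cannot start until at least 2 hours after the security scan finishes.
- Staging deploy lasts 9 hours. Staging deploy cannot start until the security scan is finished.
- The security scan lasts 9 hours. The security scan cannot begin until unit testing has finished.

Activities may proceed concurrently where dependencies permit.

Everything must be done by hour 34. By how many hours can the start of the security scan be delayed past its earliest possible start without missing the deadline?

4

Unit testing cannot begin until its own release at hour 1. It runs from hour 1 to 1 + 9 = hour 10.
After unit testing (finishes hour 10), the security scan can start at hour 10 and finishes at hour 19.

Working backward from the deadline:
To finish by hour 34, staging deploy (duration 9) must start no later than hour 25.
Canary rollout must finish by hour 34; it takes 9 hours, so it must start by 34 − 9 = hour 25.
The security scan feeds staging deploy (must start by hour 25); canary rollout (must start by hour 25, minus 2-hour gap → hour 23). Taking the minimum, the security scan must finish by hour 23 and start by 23 − 9 = hour 14.
So the security scan can start as early as hour 10 and as late as hour 14, giving 14 − 10 = 4 hours of slack.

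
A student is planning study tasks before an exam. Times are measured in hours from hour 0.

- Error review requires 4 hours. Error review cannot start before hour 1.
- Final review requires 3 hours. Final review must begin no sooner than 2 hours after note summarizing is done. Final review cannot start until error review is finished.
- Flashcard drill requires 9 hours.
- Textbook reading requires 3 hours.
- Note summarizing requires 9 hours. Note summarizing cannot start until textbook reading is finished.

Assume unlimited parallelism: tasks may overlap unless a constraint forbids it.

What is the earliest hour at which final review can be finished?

After its own release at hour 1, error review can start at hour 1 and finishes at hour 5.
Textbook reading can start immediately at hour 0; it finishes at hour 3.
Note summarizing cannot begin until textbook reading (finishes hour 3). It runs from hour 3 to 3 + 9 = hour 12.
Final review cannot start until note summarizing (finishes hour 12, plus 2-hour gap → hour 14); error review (finishes hour 5). The controlling bound is hour 14, so final review finishes at 14 + 3 = hour 17.

17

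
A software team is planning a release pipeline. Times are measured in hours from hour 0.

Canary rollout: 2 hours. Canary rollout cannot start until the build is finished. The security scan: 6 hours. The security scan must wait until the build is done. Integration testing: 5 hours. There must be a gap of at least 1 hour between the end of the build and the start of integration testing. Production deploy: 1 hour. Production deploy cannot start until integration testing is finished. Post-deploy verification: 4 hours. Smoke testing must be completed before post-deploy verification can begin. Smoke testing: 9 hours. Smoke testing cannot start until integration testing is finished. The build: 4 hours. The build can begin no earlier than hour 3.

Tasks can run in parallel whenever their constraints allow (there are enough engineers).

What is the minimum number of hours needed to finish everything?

The build cannot begin until its own release at hour 3. It runs from hour 3 to 3 + 4 = hour 7.
Canary rollout cannot begin until the build (finishes hour 7). It runs from hour 7 to 7 + 2 = hour 9.
The security scan cannot begin until the build (finishes hour 7). It runs from hour 7 to 7 + 6 = hour 13.
Integration testing waits on the build (finishes hour 7, plus 1-hour gap → hour 8), so it starts at hour 8 and finishes at 8 + 5 = hour 13.
Production deploy cannot begin until integration testing (finishes hour 13). It runs from hour 13 to 13 + 1 = hour 14.
Smoke testing cannot begin until integration testing (finishes hour 13). It runs from hour 13 to 13 + 9 = hour 22.
After smoke testing (finishes hour 22), post-deploy verification can start at hour 22 and finishes at hour 26.
All tasks are finished once the last one completes. Finish times: The build at 7, Integration testing at 13, The security scan at 13, Smoke testing at 22, Canary rollout at 9, Production deploy at 14, Post-deploy verification at 26. The latest is hour 26.

26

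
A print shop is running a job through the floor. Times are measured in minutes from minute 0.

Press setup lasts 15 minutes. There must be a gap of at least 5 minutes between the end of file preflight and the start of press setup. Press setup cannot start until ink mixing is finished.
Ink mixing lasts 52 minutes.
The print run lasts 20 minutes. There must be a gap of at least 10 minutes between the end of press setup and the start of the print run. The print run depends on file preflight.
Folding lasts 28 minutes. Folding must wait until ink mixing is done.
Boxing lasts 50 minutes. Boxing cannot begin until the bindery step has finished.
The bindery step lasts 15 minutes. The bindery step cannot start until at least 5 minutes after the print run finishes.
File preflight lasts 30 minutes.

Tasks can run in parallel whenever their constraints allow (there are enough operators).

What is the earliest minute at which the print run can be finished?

Ink mixing has no prerequisites, so it starts at minute 0 and finishes at minute 52.
File preflight has no prerequisites, so it starts at minute 0 and finishes at minute 30.
Press setup needs all of file preflight (finishes minute 30, plus 5-minute gap → minute 35); ink mixing (finishes minute 52). That puts its earliest start at minute 52; it finishes at 52 + 15 = minute 67.
The print run has to wait for press setup (finishes minute 67, plus 10-minute gap → minute 77); file preflight (finishes minute 30). The latest of these is minute 77, so the print run runs minute 77 to 77 + 20 = minute 97.

97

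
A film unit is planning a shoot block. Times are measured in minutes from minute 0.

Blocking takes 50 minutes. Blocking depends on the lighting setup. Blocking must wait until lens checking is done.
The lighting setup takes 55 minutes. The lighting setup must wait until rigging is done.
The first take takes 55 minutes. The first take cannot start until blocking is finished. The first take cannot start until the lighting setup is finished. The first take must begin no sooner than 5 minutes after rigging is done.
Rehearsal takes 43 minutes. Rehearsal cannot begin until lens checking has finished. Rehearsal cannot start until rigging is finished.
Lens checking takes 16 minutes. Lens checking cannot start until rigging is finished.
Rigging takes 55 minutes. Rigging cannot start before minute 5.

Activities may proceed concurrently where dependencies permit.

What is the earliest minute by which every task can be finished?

After its own release at minute 5, rigging can start at minute 5 and finishes at minute 60.
Lens checking cannot begin until rigging (finishes minute 60). It runs from minute 60 to 60 + 16 = minute 76.
Rehearsal needs all of lens checking (finishes minute 76); rigging (finishes minute 60). That puts its earliest start at minute 76; it finishes at 76 + 43 = minute 119.
After rigging (finishes minute 60), the lighting setup can start at minute 60 and finishes at minute 115.
For blocking: the lighting setup (finishes minute 115); lens checking (finishes minute 76). Taking the maximum gives a start of minute 115, and it finishes at 115 + 50 = minute 165.
The first take has to wait for blocking (finishes minute 165); the lighting setup (finishes minute 115); rigging (finishes minute 60, plus 5-minute gap → minute 65). The latest of these is minute 165, so the first take runs minute 165 to 165 + 55 = minute 220.
All tasks are finished once the last one completes. Finish times: Rigging at 60, The lighting setup at 115, Lens checking at 76, Blocking at 165, Rehearsal at 119, The first take at 220. The latest is minute 220.

220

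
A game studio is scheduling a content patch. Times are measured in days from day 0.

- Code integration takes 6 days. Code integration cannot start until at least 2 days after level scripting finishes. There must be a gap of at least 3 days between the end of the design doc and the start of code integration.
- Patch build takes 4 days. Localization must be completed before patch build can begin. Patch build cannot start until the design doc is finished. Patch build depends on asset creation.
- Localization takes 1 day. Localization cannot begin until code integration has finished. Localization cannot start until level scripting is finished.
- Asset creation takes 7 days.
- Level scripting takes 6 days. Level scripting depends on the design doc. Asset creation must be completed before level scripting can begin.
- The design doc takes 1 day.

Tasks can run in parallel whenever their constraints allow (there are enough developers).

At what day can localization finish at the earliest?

Asset creation can start immediately at day 0; it finishes at day 7.
The design doc has no prerequisites, so it starts at day 0 and finishes at day 1.
Level scripting has to wait for the design doc (finishes day 1); asset creation (finishes day 7). The latest of these is day 7, so level scripting runs day 7 to 7 + 6 = day 13.
Code integration needs all of level scripting (finishes day 13, plus 2-day gap → day 15); the design doc (finishes day 1, plus 3-day gap → day 4). That puts its earliest start at day 15; it finishes at 15 + 6 = day 21.
Localization needs all of code integration (finishes day 21); level scripting (finishes day 13). That puts its earliest start at day 21; it finishes at 21 + 1 = day 22.

22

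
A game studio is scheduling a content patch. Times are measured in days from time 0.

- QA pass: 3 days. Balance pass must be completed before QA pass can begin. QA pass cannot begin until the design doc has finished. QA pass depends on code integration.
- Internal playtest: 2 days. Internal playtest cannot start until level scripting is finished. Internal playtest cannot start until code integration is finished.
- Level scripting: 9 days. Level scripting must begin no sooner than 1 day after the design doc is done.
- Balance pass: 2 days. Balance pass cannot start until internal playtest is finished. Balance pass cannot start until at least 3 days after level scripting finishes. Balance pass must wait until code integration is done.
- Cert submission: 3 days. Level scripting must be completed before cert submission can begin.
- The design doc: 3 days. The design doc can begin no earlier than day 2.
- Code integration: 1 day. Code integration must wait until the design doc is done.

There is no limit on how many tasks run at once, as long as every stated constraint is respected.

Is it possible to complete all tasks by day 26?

Yes

After its own release at day 2, the design doc can start at day 2 and finishes at day 5.
Code integration waits on the design doc (finishes day 5), so it starts at day 5 and finishes at 5 + 1 = day 6.
Level scripting cannot begin until the design doc (finishes day 5, plus 1-day gap → day 6). It runs from day 6 to 6 + 9 = day 15.
After level scripting (finishes day 15), cert submission can start at day 15 and finishes at day 18.
Internal playtest has to wait for level scripting (finishes day 15); code integration (finishes day 6). The latest of these is day 15, so internal playtest runs day 15 to 15 + 2 = day 17.
Balance pass cannot start until internal playtest (finishes day 17); level scripting (finishes day 15, plus 3-day gap → day 18); code integration (finishes day 6). The controlling bound is day 18, so balance pass finishes at 18 + 2 = day 20.
QA pass cannot start until balance pass (finishes day 20); the design doc (finishes day 5); code integration (finishes day 6). The controlling bound is day 20, so QA pass finishes at 20 + 3 = day 23.
Every task is finished by day 23, which is no later than the deadline of 26, so the schedule is feasible.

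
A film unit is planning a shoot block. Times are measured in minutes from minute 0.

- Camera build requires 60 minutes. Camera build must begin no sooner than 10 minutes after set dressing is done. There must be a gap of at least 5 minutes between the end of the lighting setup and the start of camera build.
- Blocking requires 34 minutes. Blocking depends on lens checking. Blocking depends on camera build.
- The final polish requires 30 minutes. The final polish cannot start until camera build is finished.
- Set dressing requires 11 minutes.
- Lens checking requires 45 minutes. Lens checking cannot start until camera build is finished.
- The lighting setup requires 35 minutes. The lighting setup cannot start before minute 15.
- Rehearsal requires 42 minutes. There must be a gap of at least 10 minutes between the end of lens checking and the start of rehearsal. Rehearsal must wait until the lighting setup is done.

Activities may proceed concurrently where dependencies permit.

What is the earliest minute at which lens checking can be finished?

160

After its own release at minute 15, the lighting setup can start at minute 15 and finishes at minute 50.
Nothing blocks set dressing, so it runs from minute 0 to minute 11.
For camera build: set dressing (finishes minute 11, plus 10-minute gap → minute 21); the lighting setup (finishes minute 50, plus 5-minute gap → minute 55). Taking the maximum gives a start of minute 55, and it finishes at 55 + 60 = minute 115.
Lens checking cannot begin until camera build (finishes minute 115). It runs from minute 115 to 115 + 45 = minute 160.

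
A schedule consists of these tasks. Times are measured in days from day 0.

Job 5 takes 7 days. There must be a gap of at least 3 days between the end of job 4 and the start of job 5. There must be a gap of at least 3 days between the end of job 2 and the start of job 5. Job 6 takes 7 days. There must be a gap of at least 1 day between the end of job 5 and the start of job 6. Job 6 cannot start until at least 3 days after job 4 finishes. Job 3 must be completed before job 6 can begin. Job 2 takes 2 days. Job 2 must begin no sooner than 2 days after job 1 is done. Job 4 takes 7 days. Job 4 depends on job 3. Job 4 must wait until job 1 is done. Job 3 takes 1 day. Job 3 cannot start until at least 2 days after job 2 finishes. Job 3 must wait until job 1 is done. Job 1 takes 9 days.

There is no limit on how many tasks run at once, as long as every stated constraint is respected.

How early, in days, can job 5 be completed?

Job 1 can start immediately at day 0; it finishes at day 9.
After job 1 (finishes day 9, plus 2-day gap → day 11), job 2 can start at day 11 and finishes at day 13.
Job 3 has to wait for job 2 (finishes day 13, plus 2-day gap → day 15); job 1 (finishes day 9). The latest of these is day 15, so job 3 runs day 15 to 15 + 1 = day 16.
Job 4 needs all of job 3 (finishes day 16); job 1 (finishes day 9). That puts its earliest start at day 16; it finishes at 16 + 7 = day 23.
Job 5 has to wait for job 4 (finishes day 23, plus 3-day gap → day 26); job 2 (finishes day 13, plus 3-day gap → day 16). The latest of these is day 26, so job 5 runs day 26 to 26 + 7 = day 33.

33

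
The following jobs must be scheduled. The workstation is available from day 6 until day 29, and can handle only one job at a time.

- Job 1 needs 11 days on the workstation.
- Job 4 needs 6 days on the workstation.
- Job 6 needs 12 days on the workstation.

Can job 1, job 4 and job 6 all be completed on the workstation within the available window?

No

The workstation window is 29 − 6 = 23 days.
Running back to back, the jobs need 11 + 6 + 12 = 29 days on the workstation.
Since 29 > 23, they cannot all fit.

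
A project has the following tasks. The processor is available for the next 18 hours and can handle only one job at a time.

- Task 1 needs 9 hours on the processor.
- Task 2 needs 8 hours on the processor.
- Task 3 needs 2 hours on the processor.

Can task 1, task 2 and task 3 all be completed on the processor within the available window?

No

Running back to back, the jobs need 9 + 8 + 2 = 19 hours on the processor.
Since 19 > 18, they cannot all fit.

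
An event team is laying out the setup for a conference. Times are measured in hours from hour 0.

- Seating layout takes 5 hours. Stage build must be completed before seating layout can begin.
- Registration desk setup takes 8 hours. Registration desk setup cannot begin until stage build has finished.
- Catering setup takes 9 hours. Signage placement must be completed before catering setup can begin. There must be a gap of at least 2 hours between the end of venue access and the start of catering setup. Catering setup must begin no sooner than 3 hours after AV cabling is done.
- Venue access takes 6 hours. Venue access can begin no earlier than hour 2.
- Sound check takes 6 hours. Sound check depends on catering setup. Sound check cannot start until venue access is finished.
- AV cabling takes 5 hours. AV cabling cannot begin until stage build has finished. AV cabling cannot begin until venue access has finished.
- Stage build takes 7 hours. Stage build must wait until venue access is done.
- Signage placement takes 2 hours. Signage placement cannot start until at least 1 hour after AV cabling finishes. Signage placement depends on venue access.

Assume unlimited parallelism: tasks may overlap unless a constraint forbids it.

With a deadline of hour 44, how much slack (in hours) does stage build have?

6

After its own release at hour 2, venue access can start at hour 2 and finishes at hour 8.
After venue access (finishes hour 8), stage build can start at hour 8 and finishes at hour 15.

Working backward from the deadline:
To finish by hour 44, sound check (duration 6) must start no later than hour 38.
Catering setup feeds into sound check (must start by hour 38); so catering setup must finish by hour 38 and therefore start by hour 29.
Signage placement must finish before catering setup (must start by hour 29). With a 2-hour duration, signage placement must start by 29 − 2 = hour 27.
For AV cabling: signage placement (must start by hour 27, minus 1-hour gap → hour 26); catering setup (must start by hour 29, minus 3-hour gap → hour 26). The most restrictive is hour 26; with a 5-hour duration, AV cabling must start by hour 21.
To finish by hour 44, seating layout (duration 5) must start no later than hour 39.
To finish by hour 44, registration desk setup (duration 8) must start no later than hour 36.
Stage build has several dependents: AV cabling (must start by hour 21); seating layout (must start by hour 39); registration desk setup (must start by hour 36). The earliest of those limits is hour 21, so stage build must start by 21 − 7 = hour 14.
So stage build can start as early as hour 8 and as late as hour 14, giving 14 − 8 = 6 hours of slack.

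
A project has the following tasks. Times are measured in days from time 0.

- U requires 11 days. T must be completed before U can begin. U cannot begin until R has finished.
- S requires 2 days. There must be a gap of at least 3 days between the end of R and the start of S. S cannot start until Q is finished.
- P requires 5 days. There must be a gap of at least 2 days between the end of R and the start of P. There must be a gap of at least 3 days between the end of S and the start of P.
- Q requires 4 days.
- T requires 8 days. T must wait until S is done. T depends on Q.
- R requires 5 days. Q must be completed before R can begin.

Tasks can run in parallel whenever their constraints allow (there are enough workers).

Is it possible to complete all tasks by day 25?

Q can start immediately at day 0; it finishes at day 4.
R cannot begin until Q (finishes day 4). It runs from day 4 to 4 + 5 = day 9.
S needs all of R (finishes day 9, plus 3-day gap → day 12); Q (finishes day 4). That puts its earliest start at day 12; it finishes at 12 + 2 = day 14.
T has to wait for S (finishes day 14); Q (finishes day 4). The latest of these is day 14, so T runs day 14 to 14 + 8 = day 22.
For U: T (finishes day 22); R (finishes day 9). Taking the maximum gives a start of day 22, and it finishes at 22 + 11 = day 33.
P cannot start until R (finishes day 9, plus 2-day gap → day 11); S (finishes day 14, plus 3-day gap → day 17). The controlling bound is day 17, so P finishes at 17 + 5 = day 22.
The earliest everything can be done is day 33, which is after the deadline of 25, so it is not possible.

No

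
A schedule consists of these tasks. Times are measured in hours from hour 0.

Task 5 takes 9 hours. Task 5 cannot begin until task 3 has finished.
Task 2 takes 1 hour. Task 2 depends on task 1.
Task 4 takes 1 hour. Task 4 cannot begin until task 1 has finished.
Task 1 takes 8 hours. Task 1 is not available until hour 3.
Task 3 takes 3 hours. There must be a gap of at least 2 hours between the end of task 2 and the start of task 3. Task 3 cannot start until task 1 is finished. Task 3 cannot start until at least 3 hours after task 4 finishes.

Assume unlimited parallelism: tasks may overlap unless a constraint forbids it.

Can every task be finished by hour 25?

No

Task 1 cannot begin until its own release at hour 3. It runs from hour 3 to 3 + 8 = hour 11.
After task 1 (finishes hour 11), task 4 can start at hour 11 and finishes at hour 12.
After task 1 (finishes hour 11), task 2 can start at hour 11 and finishes at hour 12.
For task 3: task 2 (finishes hour 12, plus 2-hour gap → hour 14); task 1 (finishes hour 11); task 4 (finishes hour 12, plus 3-hour gap → hour 15). Taking the maximum gives a start of hour 15, and it finishes at 15 + 3 = hour 18.
Task 5 cannot begin until task 3 (finishes hour 18). It runs from hour 18 to 18 + 9 = hour 27.
The earliest everything can be done is hour 27, which is after the deadline of 25, so it is not possible.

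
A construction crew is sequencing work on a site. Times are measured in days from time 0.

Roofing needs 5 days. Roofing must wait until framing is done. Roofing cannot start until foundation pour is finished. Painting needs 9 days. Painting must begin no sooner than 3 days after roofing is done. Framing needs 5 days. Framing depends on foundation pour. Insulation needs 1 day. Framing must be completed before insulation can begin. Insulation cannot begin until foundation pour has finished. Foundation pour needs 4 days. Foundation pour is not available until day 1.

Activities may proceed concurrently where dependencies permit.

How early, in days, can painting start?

Foundation pour waits on its own release at day 1, so it starts at day 1 and finishes at 1 + 4 = day 5.
Framing waits on foundation pour (finishes day 5), so it starts at day 5 and finishes at 5 + 5 = day 10.
Roofing has to wait for framing (finishes day 10); foundation pour (finishes day 5). The latest of these is day 10, so roofing runs day 10 to 10 + 5 = day 15.
Painting waits on roofing (finishes day 15, plus 3-day gap → day 18), so the earliest it can start is day 18.

18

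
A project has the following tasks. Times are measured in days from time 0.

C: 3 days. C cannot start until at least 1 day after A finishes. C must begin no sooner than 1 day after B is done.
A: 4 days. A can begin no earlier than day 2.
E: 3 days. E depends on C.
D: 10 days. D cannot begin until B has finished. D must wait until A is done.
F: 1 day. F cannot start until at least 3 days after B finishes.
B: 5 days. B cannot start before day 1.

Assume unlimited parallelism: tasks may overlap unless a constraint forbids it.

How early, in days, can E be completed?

B waits on its own release at day 1, so it starts at day 1 and finishes at 1 + 5 = day 6.
A cannot begin until its own release at day 2. It runs from day 2 to 2 + 4 = day 6.
For C: A (finishes day 6, plus 1-day gap → day 7); B (finishes day 6, plus 1-day gap → day 7). Taking the maximum gives a start of day 7, and it finishes at 7 + 3 = day 10.
After C (finishes day 10), E can start at day 10 and finishes at day 13.

13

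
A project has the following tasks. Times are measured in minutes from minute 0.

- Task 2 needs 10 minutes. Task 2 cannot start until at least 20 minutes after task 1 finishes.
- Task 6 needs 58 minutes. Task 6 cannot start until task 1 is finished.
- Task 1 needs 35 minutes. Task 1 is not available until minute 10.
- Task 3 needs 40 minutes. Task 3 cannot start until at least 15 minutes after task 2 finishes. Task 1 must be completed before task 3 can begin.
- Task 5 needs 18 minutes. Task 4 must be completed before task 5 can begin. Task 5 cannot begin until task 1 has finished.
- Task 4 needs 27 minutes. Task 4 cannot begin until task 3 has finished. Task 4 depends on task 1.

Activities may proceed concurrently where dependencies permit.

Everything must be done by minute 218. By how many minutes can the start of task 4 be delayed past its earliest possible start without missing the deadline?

After its own release at minute 10, task 1 can start at minute 10 and finishes at minute 45.
After task 1 (finishes minute 45, plus 20-minute gap → minute 65), task 2 can start at minute 65 and finishes at minute 75.
Task 3 has to wait for task 2 (finishes minute 75, plus 15-minute gap → minute 90); task 1 (finishes minute 45). The latest of these is minute 90, so task 3 runs minute 90 to 90 + 40 = minute 130.
For task 4: task 3 (finishes minute 130); task 1 (finishes minute 45). Taking the maximum gives a start of minute 130, and it finishes at 130 + 27 = minute 157.

Working backward from the deadline:
Task 5 has no dependents, so it just needs to finish by minute 218. Starting by 218 − 18 = minute 200 achieves that.
Task 4 has to be done before task 5 (must start by minute 200). That means finishing by minute 200, i.e. starting by 200 − 27 = minute 173.
So task 4 can start as early as minute 130 and as late as minute 173, giving 173 − 130 = 43 minutes of slack.

43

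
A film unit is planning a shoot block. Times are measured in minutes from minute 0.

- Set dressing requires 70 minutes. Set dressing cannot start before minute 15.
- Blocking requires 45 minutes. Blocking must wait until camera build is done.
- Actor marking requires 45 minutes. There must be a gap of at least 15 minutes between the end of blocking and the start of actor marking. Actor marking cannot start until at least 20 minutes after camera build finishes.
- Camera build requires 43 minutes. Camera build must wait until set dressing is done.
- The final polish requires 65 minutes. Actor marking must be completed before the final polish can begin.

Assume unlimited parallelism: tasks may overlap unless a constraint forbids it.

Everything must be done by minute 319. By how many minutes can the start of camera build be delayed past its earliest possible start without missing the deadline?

21

After its own release at minute 15, set dressing can start at minute 15 and finishes at minute 85.
Camera build cannot begin until set dressing (finishes minute 85). It runs from minute 85 to 85 + 43 = minute 128.

Working backward from the deadline:
The final polish has no dependents, so it just needs to finish by minute 319. Starting by 319 − 65 = minute 254 achieves that.
Actor marking must finish before the final polish (must start by minute 254). With a 45-minute duration, actor marking must start by 254 − 45 = minute 209.
Since actor marking (must start by minute 209, minus 15-minute gap → minute 194) depends on it, blocking must finish by minute 194. Backing off its 45-minute duration gives a latest start of minute 149.
Camera build feeds blocking (must start by minute 149); actor marking (must start by minute 209, minus 20-minute gap → minute 189). Taking the minimum, camera build must finish by minute 149 and start by 149 − 43 = minute 106.
So camera build can start as early as minute 85 and as late as minute 106, giving 106 − 85 = 21 minutes of slack.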